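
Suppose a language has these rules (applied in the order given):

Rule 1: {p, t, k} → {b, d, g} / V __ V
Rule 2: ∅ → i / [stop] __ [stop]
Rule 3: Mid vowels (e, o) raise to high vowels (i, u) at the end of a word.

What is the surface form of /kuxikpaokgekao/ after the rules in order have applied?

Rule 1 (intervocalic voicing): /k/ is a voiceless stop between vowels /e/ and /a/, so it voices to [g]. /kuxikpaokgekao/ → kuxikpaokgegao.
Rule 2 (stop-cluster i-epenthesis): /k/ and /p/ form a stop–stop cluster, so [i] is inserted between them. /k/ and /g/ form a stop–stop cluster, so [i] is inserted between them. /kuxikpaokgegao/ → kuxikipaokigegao.
Rule 3 (final vowel raising): /o/ is a mid vowel in word-final position, so it raises to [u]. /kuxikipaokigegao/ → kuxikipaokigegau.

kuxikipaokigegau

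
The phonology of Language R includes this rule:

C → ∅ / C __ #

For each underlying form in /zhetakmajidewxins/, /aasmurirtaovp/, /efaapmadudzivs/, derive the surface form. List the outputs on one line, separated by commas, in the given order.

/zhetakmajidewxins/: /s/ is the second consonant of a word-final cluster /ns/, so it deletes. → [zhetakmajidewxin].
/aasmurirtaovp/: /p/ is the second consonant of a word-final cluster /vp/, so it deletes. → [aasmurirtaov].
/efaapmadudzivs/: /s/ is the second consonant of a word-final cluster /vs/, so it deletes. → [efaapmadudziv].

zhetakmajidewxin, aasmurirtaov, efaapmadudziv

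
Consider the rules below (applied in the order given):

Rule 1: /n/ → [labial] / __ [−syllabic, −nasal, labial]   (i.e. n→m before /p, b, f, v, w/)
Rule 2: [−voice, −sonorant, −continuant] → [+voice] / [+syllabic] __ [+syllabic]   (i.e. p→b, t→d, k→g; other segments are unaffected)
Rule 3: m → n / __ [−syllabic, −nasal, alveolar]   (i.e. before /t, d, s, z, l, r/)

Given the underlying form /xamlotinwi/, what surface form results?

xanlodimwi

Rule 1 (nasal place assimilation): /n/ precedes the labial consonant /w/, so it assimilates in place to [m]. /xamlotinwi/ → xamlotimwi.
Rule 2 (intervocalic voicing): /t/ is a voiceless stop between vowels /o/ and /i/, so it voices to [d]. /xamlotimwi/ → xamlodimwi.
Rule 3 (nasal place assimilation): /m/ precedes the alveolar consonant /l/, so it assimilates in place to [n]. /xamlodimwi/ → xanlodimwi.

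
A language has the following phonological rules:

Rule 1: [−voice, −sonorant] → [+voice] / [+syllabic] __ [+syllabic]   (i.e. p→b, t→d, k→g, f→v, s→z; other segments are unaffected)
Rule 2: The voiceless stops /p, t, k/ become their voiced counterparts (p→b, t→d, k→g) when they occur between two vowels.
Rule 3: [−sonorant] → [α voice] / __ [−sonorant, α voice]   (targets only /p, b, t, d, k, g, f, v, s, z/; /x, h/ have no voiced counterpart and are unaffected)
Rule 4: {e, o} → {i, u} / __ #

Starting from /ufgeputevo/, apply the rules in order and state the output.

Rule 1 (intervocalic voicing): /p/ is a voiceless obstruent between vowels /e/ and /u/, so it voices to [b]. /t/ is a voiceless obstruent between vowels /u/ and /e/, so it voices to [d]. /ufgeputevo/ → ufgebudevo.
Rule 2 (intervocalic voicing): no segment meets the environment; /ufgebudevo/ is unchanged.
Rule 3 (regressive voicing assimilation): /f/ precedes the voiced obstruent /g/, so it voices to [v] by assimilation. /ufgebudevo/ → uvgebudevo.
Rule 4 (final vowel raising): /o/ is a mid vowel in word-final position, so it raises to [u]. /uvgebudevo/ → uvgebudevu.

uvgebudevu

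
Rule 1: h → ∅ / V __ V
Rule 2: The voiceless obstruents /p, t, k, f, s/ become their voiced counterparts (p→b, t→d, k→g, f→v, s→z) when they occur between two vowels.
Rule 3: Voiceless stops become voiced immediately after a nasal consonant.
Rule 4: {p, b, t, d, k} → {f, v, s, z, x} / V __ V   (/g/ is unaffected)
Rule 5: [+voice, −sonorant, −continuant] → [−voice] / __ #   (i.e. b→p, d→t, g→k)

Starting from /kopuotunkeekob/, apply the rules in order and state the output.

kovuozungeegop

Rule 1 (intervocalic h-deletion): no segment meets the environment; /kopuotunkeekob/ is unchanged.
Rule 2 (intervocalic voicing): /p/ is a voiceless obstruent between vowels /o/ and /u/, so it voices to [b]. /t/ is a voiceless obstruent between vowels /o/ and /u/, so it voices to [d]. /k/ is a voiceless obstruent between vowels /e/ and /o/, so it voices to [g]. /kopuotunkeekob/ → kobuodunkeegob.
Rule 3 (post-nasal voicing): /k/ is a voiceless stop immediately after the nasal /n/, so it voices to [g]. /kobuodunkeegob/ → kobuodungeegob.
Rule 4 (intervocalic spirantization): /b/ is a stop between vowels /o/ and /u/, so it spirantizes to the fricative [v]. /d/ is a stop between vowels /o/ and /u/, so it spirantizes to the fricative [z]. /kobuodungeegob/ → kovuozungeegob.
Rule 5 (final devoicing): /b/ is a voiced stop in word-final position, so it devoices to [p]. /kovuozungeegob/ → kovuozungeegop.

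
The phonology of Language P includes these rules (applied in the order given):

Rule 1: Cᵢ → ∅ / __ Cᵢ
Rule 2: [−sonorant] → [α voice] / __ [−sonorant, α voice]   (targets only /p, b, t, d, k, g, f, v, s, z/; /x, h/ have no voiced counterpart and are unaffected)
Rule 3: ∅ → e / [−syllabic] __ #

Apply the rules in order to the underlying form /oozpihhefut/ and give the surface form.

Rule 1 (degemination): /hh/ is a geminate; the first /h/ deletes. /oozpihhefut/ → oozpihefut.
Rule 2 (regressive voicing assimilation): /z/ precedes the voiceless obstruent /p/, so it devoices to [s] by assimilation. /oozpihefut/ → oospihefut.
Rule 3 (final e-epenthesis): the form ends in the consonant /t/, so [e] is inserted word-finally. /oospihefut/ → oospihefute.

oospihefute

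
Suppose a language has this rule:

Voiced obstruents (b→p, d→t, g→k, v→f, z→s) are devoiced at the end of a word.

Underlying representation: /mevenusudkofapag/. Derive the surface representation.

mevenusudkofapak

Scanning /mevenusudkofapag/: /v/ at position 3 is not in the conditioning environment; /d/ at position 9 is not in the conditioning environment; /g/ is a voiced obstruent in word-final position, so it devoices to [k].
Result: [mevenusudkofapak].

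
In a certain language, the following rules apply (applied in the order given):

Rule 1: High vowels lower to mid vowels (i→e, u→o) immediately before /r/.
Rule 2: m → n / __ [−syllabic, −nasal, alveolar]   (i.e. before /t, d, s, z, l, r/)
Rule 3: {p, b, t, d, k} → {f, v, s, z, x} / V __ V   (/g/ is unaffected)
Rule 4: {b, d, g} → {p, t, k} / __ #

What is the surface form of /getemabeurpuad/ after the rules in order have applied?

Rule 1 (pre-rhotic lowering): /u/ is a high vowel immediately before /r/, so it lowers to [o]. /getemabeurpuad/ → getemabeorpuad.
Rule 2 (nasal place assimilation): no segment meets the environment; /getemabeorpuad/ is unchanged.
Rule 3 (intervocalic spirantization): /t/ is a stop between vowels /e/ and /e/, so it spirantizes to the fricative [s]. /b/ is a stop between vowels /a/ and /e/, so it spirantizes to the fricative [v]. /getemabeorpuad/ → gesemaveorpuad.
Rule 4 (final devoicing): /d/ is a voiced stop in word-final position, so it devoices to [t]. /gesemaveorpuad/ → gesemaveorpuat.

gesemaveorpuat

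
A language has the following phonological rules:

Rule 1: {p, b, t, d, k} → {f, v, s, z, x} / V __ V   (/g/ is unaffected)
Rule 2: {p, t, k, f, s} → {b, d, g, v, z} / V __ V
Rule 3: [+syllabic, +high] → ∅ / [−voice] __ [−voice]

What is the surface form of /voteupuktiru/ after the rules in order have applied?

Rule 1 (intervocalic spirantization): /t/ is a stop between vowels /o/ and /e/, so it spirantizes to the fricative [s]. /p/ is a stop between vowels /u/ and /u/, so it spirantizes to the fricative [f]. /voteupuktiru/ → voseufuktiru.
Rule 2 (intervocalic voicing): /s/ is a voiceless obstruent between vowels /o/ and /e/, so it voices to [z]. /f/ is a voiceless obstruent between vowels /u/ and /u/, so it voices to [v]. /voseufuktiru/ → vozeuvuktiru.
Rule 3 (high vowel syncope): no segment meets the environment; /vozeuvuktiru/ is unchanged.

vozeuvuktiru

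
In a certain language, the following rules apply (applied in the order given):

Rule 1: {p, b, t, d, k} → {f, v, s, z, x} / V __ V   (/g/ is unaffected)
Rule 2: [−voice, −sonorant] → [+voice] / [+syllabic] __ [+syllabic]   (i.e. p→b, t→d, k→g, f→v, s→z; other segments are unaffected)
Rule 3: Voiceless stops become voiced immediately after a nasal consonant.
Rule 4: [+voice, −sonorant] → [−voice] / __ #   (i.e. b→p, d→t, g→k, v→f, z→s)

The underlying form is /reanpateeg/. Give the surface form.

Rule 1 (intervocalic spirantization): /t/ is a stop between vowels /a/ and /e/, so it spirantizes to the fricative [s]. /reanpateeg/ → reanpaseeg.
Rule 2 (intervocalic voicing): /s/ is a voiceless obstruent between vowels /a/ and /e/, so it voices to [z]. /reanpaseeg/ → reanpazeeg.
Rule 3 (post-nasal voicing): /p/ is a voiceless stop immediately after the nasal /n/, so it voices to [b]. /reanpazeeg/ → reanbazeeg.
Rule 4 (final devoicing): /g/ is a voiced obstruent in word-final position, so it devoices to [k]. /reanbazeeg/ → reanbazeek.

reanbazeek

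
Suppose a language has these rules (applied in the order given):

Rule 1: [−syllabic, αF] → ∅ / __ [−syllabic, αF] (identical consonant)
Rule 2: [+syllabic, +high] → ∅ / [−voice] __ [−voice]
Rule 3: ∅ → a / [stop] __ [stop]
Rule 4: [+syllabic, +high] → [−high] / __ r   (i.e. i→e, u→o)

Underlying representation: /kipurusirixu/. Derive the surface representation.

Rule 1 (degemination): no segment meets the environment; /kipurusirixu/ is unchanged.
Rule 2 (high vowel syncope): /i/ is a high vowel flanked by voiceless consonants /k/ and /p/, so it deletes. /kipurusirixu/ → kpurusirixu.
Rule 3 (stop-cluster a-epenthesis): /k/ and /p/ form a stop–stop cluster, so [a] is inserted between them. /kpurusirixu/ → kapurusirixu.
Rule 4 (pre-rhotic lowering): /u/ is a high vowel immediately before /r/, so it lowers to [o]. /i/ is a high vowel immediately before /r/, so it lowers to [e]. /kapurusirixu/ → kaporuserixu.

kaporuserixu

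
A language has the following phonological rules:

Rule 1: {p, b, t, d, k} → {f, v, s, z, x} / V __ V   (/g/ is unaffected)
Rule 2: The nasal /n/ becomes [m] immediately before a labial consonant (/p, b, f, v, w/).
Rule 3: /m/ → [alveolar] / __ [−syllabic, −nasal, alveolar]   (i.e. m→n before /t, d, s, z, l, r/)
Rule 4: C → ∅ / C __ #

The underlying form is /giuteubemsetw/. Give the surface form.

giuseuvenset

Rule 1 (intervocalic spirantization): /t/ is a stop between vowels /u/ and /e/, so it spirantizes to the fricative [s]. /b/ is a stop between vowels /u/ and /e/, so it spirantizes to the fricative [v]. /giuteubemsetw/ → giuseuvemsetw.
Rule 2 (nasal place assimilation): no segment meets the environment; /giuseuvemsetw/ is unchanged.
Rule 3 (nasal place assimilation): /m/ precedes the alveolar consonant /s/, so it assimilates in place to [n]. /giuseuvemsetw/ → giuseuvensetw.
Rule 4 (final cluster simplification): /w/ is the second consonant of a word-final cluster /tw/, so it deletes. /giuseuvensetw/ → giuseuvenset.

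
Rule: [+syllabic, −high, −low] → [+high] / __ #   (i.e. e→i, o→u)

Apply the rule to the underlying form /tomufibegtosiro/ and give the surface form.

tomufibegtosiru

/o/ is a mid vowel in word-final position, so it raises to [u].
The other instances of /o/, /e/ do not occur in the required environment and remain unchanged.
Surface form: [tomufibegtosiru].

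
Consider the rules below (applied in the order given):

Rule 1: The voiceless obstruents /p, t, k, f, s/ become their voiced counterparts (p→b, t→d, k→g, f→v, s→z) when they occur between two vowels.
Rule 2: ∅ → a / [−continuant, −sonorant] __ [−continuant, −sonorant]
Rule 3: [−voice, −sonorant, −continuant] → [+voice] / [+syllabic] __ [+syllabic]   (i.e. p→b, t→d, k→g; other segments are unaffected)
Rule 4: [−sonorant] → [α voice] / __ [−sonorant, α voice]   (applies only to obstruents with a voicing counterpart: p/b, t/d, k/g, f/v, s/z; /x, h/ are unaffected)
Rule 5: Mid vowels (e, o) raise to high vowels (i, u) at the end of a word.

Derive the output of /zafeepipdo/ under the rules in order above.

Rule 1 (intervocalic voicing): /f/ is a voiceless obstruent between vowels /a/ and /e/, so it voices to [v]. /p/ is a voiceless obstruent between vowels /e/ and /i/, so it voices to [b]. /zafeepipdo/ → zaveebipdo.
Rule 2 (stop-cluster a-epenthesis): /p/ and /d/ form a stop–stop cluster, so [a] is inserted between them. /zaveebipdo/ → zaveebipado.
Rule 3 (intervocalic voicing): /p/ is a voiceless stop between vowels /i/ and /a/, so it voices to [b]. /zaveebipado/ → zaveebibado.
Rule 4 (regressive voicing assimilation): no segment meets the environment; /zaveebibado/ is unchanged.
Rule 5 (final vowel raising): /o/ is a mid vowel in word-final position, so it raises to [u]. /zaveebibado/ → zaveebibadu.

zaveebibadu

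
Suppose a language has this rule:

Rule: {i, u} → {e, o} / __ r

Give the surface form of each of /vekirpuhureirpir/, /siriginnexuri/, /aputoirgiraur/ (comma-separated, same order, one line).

/vekirpuhureirpir/: /i/ is a high vowel immediately before /r/, so it lowers to [e]. /u/ is a high vowel immediately before /r/, so it lowers to [o]. /i/ is a high vowel immediately before /r/, so it lowers to [e]. /i/ is a high vowel immediately before /r/, so it lowers to [e]. → [vekerpuhoreerper].
/siriginnexuri/: /i/ is a high vowel immediately before /r/, so it lowers to [e]. /u/ is a high vowel immediately before /r/, so it lowers to [o]. → [seriginnexori].
/aputoirgiraur/: /i/ is a high vowel immediately before /r/, so it lowers to [e]. /i/ is a high vowel immediately before /r/, so it lowers to [e]. /u/ is a high vowel immediately before /r/, so it lowers to [o]. → [aputoergeraor].

vekerpuhoreerper, seriginnexori, aputoergeraor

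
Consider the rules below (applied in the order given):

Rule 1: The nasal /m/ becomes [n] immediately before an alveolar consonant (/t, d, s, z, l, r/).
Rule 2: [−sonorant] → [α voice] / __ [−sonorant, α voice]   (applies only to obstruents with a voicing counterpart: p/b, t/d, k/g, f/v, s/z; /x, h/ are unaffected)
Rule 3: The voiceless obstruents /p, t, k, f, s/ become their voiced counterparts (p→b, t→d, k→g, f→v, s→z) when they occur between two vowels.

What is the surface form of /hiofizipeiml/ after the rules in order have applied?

hiovizibeinl

Rule 1 (nasal place assimilation): /m/ precedes the alveolar consonant /l/, so it assimilates in place to [n]. /hiofizipeiml/ → hiofizipeinl.
Rule 2 (regressive voicing assimilation): no segment meets the environment; /hiofizipeinl/ is unchanged.
Rule 3 (intervocalic voicing): /f/ is a voiceless obstruent between vowels /o/ and /i/, so it voices to [v]. /p/ is a voiceless obstruent between vowels /i/ and /e/, so it voices to [b]. /hiofizipeinl/ → hiovizibeinl.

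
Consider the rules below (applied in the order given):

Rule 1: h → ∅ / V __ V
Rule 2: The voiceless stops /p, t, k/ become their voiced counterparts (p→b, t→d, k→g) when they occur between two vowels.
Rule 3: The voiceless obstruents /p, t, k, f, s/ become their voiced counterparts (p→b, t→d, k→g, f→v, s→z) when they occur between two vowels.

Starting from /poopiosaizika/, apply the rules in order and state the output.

Rule 1 (intervocalic h-deletion): no segment meets the environment; /poopiosaizika/ is unchanged.
Rule 2 (intervocalic voicing): /p/ is a voiceless stop between vowels /o/ and /i/, so it voices to [b]. /k/ is a voiceless stop between vowels /i/ and /a/, so it voices to [g]. /poopiosaizika/ → poobiosaiziga.
Rule 3 (intervocalic voicing): /s/ is a voiceless obstruent between vowels /o/ and /a/, so it voices to [z]. /poobiosaiziga/ → poobiozaiziga.

poobiozaiziga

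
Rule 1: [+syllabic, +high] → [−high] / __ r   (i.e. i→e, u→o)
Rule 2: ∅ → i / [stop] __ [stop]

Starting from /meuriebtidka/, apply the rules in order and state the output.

meoriebitidika

Rule 1 (pre-rhotic lowering): /u/ is a high vowel immediately before /r/, so it lowers to [o]. /meuriebtidka/ → meoriebtidka.
Rule 2 (stop-cluster i-epenthesis): /b/ and /t/ form a stop–stop cluster, so [i] is inserted between them. /d/ and /k/ form a stop–stop cluster, so [i] is inserted between them. /meoriebtidka/ → meoriebitidika.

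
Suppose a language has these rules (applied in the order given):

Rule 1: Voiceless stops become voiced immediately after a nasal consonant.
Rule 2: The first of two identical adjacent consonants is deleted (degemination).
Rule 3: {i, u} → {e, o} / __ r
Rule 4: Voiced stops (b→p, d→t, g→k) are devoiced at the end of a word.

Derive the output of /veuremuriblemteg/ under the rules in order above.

veoremoriblemdek

Rule 1 (post-nasal voicing): /t/ is a voiceless stop immediately after the nasal /m/, so it voices to [d]. /veuremuriblemteg/ → veuremuriblemdeg.
Rule 2 (degemination): no segment meets the environment; /veuremuriblemdeg/ is unchanged.
Rule 3 (pre-rhotic lowering): /u/ is a high vowel immediately before /r/, so it lowers to [o]. /u/ is a high vowel immediately before /r/, so it lowers to [o]. /veuremuriblemdeg/ → veoremoriblemdeg.
Rule 4 (final devoicing): /g/ is a voiced stop in word-final position, so it devoices to [k]. /veoremoriblemdeg/ → veoremoriblemdek.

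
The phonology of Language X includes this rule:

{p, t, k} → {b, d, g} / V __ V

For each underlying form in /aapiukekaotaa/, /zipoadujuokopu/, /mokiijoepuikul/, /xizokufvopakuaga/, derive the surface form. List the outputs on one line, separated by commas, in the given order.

/aapiukekaotaa/: /p/ is a voiceless stop between vowels /a/ and /i/, so it voices to [b]. /k/ is a voiceless stop between vowels /u/ and /e/, so it voices to [g]. /k/ is a voiceless stop between vowels /e/ and /a/, so it voices to [g]. /t/ is a voiceless stop between vowels /o/ and /a/, so it voices to [d]. → [aabiugegaodaa].
/zipoadujuokopu/: /p/ is a voiceless stop between vowels /i/ and /o/, so it voices to [b]. /k/ is a voiceless stop between vowels /o/ and /o/, so it voices to [g]. /p/ is a voiceless stop between vowels /o/ and /u/, so it voices to [b]. → [ziboadujuogobu].
/mokiijoepuikul/: /k/ is a voiceless stop between vowels /o/ and /i/, so it voices to [g]. /p/ is a voiceless stop between vowels /e/ and /u/, so it voices to [b]. /k/ is a voiceless stop between vowels /i/ and /u/, so it voices to [g]. → [mogiijoebuigul].
/xizokufvopakuaga/: /k/ is a voiceless stop between vowels /o/ and /u/, so it voices to [g]. /p/ is a voiceless stop between vowels /o/ and /a/, so it voices to [b]. /k/ is a voiceless stop between vowels /a/ and /u/, so it voices to [g]. → [xizogufvobaguaga].

aabiugegaodaa, ziboadujuogobu, mogiijoebuigul, xizogufvobaguaga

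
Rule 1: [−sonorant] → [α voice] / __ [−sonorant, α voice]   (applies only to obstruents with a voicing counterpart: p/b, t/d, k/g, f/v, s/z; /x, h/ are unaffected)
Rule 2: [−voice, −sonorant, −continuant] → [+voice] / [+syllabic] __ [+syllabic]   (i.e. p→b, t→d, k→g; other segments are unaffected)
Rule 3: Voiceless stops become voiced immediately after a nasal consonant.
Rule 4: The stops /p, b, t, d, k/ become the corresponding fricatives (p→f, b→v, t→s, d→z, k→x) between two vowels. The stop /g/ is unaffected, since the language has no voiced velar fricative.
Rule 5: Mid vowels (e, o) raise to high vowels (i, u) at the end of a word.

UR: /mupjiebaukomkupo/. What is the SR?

Rule 1 (regressive voicing assimilation): no segment meets the environment; /mupjiebaukomkupo/ is unchanged.
Rule 2 (intervocalic voicing): /k/ is a voiceless stop between vowels /u/ and /o/, so it voices to [g]. /p/ is a voiceless stop between vowels /u/ and /o/, so it voices to [b]. /mupjiebaukomkupo/ → mupjiebaugomkubo.
Rule 3 (post-nasal voicing): /k/ is a voiceless stop immediately after the nasal /m/, so it voices to [g]. /mupjiebaugomkubo/ → mupjiebaugomgubo.
Rule 4 (intervocalic spirantization): /b/ is a stop between vowels /e/ and /a/, so it spirantizes to the fricative [v]. /b/ is a stop between vowels /u/ and /o/, so it spirantizes to the fricative [v]. /mupjiebaugomgubo/ → mupjievaugomguvo.
Rule 5 (final vowel raising): /o/ is a mid vowel in word-final position, so it raises to [u]. /mupjievaugomguvo/ → mupjievaugomguvu.

mupjievaugomguvu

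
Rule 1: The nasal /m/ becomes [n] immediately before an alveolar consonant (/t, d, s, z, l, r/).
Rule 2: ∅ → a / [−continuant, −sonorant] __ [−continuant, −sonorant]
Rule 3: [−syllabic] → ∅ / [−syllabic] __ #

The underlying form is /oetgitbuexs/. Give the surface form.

Rule 1 (nasal place assimilation): no segment meets the environment; /oetgitbuexs/ is unchanged.
Rule 2 (stop-cluster a-epenthesis): /t/ and /g/ form a stop–stop cluster, so [a] is inserted between them. /t/ and /b/ form a stop–stop cluster, so [a] is inserted between them. /oetgitbuexs/ → oetagitabuexs.
Rule 3 (final cluster simplification): /s/ is the second consonant of a word-final cluster /xs/, so it deletes. /oetagitabuexs/ → oetagitabuex.

oetagitabuex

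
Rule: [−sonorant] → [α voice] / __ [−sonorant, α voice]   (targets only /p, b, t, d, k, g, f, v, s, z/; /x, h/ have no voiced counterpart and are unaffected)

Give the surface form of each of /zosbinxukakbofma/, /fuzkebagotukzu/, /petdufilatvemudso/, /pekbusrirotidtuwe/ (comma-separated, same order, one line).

zozbinxukagbofma, fuskebagotugzu, peddufiladvemutso, pegbusrirotittuwe

/zosbinxukakbofma/: /s/ precedes the voiced obstruent /b/, so it voices to [z] by assimilation. /k/ precedes the voiced obstruent /b/, so it voices to [g] by assimilation. → [zozbinxukagbofma].
/fuzkebagotukzu/: /z/ precedes the voiceless obstruent /k/, so it devoices to [s] by assimilation. /k/ precedes the voiced obstruent /z/, so it voices to [g] by assimilation. → [fuskebagotugzu].
/petdufilatvemudso/: /t/ precedes the voiced obstruent /d/, so it voices to [d] by assimilation. /t/ precedes the voiced obstruent /v/, so it voices to [d] by assimilation. /d/ precedes the voiceless obstruent /s/, so it devoices to [t] by assimilation. → [peddufiladvemutso].
/pekbusrirotidtuwe/: /k/ precedes the voiced obstruent /b/, so it voices to [g] by assimilation. /d/ precedes the voiceless obstruent /t/, so it devoices to [t] by assimilation. → [pegbusrirotittuwe].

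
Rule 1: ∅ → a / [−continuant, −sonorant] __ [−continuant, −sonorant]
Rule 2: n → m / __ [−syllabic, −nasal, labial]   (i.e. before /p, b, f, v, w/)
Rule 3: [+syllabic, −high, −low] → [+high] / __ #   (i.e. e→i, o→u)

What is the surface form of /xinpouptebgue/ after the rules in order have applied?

Rule 1 (stop-cluster a-epenthesis): /p/ and /t/ form a stop–stop cluster, so [a] is inserted between them. /b/ and /g/ form a stop–stop cluster, so [a] is inserted between them. /xinpouptebgue/ → xinpoupatebague.
Rule 2 (nasal place assimilation): /n/ precedes the labial consonant /p/, so it assimilates in place to [m]. /xinpoupatebague/ → ximpoupatebague.
Rule 3 (final vowel raising): /e/ is a mid vowel in word-final position, so it raises to [i]. /ximpoupatebague/ → ximpoupatebagui.

ximpoupatebagui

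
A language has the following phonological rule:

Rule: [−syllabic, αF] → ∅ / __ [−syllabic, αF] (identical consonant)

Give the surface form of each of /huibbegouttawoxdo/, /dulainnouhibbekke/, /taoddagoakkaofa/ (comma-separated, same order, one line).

/huibbegouttawoxdo/: /bb/ is a geminate; the first /b/ deletes. /tt/ is a geminate; the first /t/ deletes. → [huibegoutawoxdo].
/dulainnouhibbekke/: /nn/ is a geminate; the first /n/ deletes. /bb/ is a geminate; the first /b/ deletes. /kk/ is a geminate; the first /k/ deletes. → [dulainouhibeke].
/taoddagoakkaofa/: /dd/ is a geminate; the first /d/ deletes. /kk/ is a geminate; the first /k/ deletes. → [taodagoakaofa].

huibegoutawoxdo, dulainouhibeke, taodagoakaofa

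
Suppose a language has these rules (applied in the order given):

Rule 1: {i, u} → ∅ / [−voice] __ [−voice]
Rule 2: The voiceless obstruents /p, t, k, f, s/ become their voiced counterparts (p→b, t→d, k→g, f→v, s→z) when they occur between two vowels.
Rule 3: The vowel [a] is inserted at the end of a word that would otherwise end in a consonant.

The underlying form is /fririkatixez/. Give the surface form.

fririgatxeza

Rule 1 (high vowel syncope): /i/ is a high vowel flanked by voiceless consonants /t/ and /x/, so it deletes. /fririkatixez/ → fririkatxez.
Rule 2 (intervocalic voicing): /k/ is a voiceless obstruent between vowels /i/ and /a/, so it voices to [g]. /fririkatxez/ → fririgatxez.
Rule 3 (final a-epenthesis): the form ends in the consonant /z/, so [a] is inserted word-finally. /fririgatxez/ → fririgatxeza.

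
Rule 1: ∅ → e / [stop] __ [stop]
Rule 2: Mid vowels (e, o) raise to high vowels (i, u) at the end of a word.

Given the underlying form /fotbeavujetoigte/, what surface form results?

fotebeavujetoigeti

Rule 1 (stop-cluster e-epenthesis): /t/ and /b/ form a stop–stop cluster, so [e] is inserted between them. /g/ and /t/ form a stop–stop cluster, so [e] is inserted between them. /fotbeavujetoigte/ → fotebeavujetoigete.
Rule 2 (final vowel raising): /e/ is a mid vowel in word-final position, so it raises to [i]. /fotebeavujetoigete/ → fotebeavujetoigeti.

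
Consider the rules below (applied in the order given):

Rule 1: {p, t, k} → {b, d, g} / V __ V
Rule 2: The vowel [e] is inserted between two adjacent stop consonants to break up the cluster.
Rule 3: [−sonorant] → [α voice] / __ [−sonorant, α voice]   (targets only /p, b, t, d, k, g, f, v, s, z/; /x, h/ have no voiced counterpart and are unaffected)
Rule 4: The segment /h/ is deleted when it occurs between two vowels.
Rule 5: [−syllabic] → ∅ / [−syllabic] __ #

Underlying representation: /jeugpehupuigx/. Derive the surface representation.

Rule 1 (intervocalic voicing): /p/ is a voiceless stop between vowels /u/ and /u/, so it voices to [b]. /jeugpehupuigx/ → jeugpehubuigx.
Rule 2 (stop-cluster e-epenthesis): /g/ and /p/ form a stop–stop cluster, so [e] is inserted between them. /jeugpehubuigx/ → jeugepehubuigx.
Rule 3 (regressive voicing assimilation): /g/ precedes the voiceless obstruent /x/, so it devoices to [k] by assimilation. /jeugepehubuigx/ → jeugepehubuikx.
Rule 4 (intervocalic h-deletion): /h/ occurs between vowels /e/ and /u/, so it deletes. /jeugepehubuikx/ → jeugepeubuikx.
Rule 5 (final cluster simplification): /x/ is the second consonant of a word-final cluster /kx/, so it deletes. /jeugepeubuikx/ → jeugepeubuik.

jeugepeubuik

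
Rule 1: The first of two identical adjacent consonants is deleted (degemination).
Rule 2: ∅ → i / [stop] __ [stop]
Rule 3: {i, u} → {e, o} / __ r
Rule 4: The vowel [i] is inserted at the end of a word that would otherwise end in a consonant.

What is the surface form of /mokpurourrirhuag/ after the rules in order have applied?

mokiporoorerhuagi

Rule 1 (degemination): /rr/ is a geminate; the first /r/ deletes. /mokpurourrirhuag/ → mokpurourirhuag.
Rule 2 (stop-cluster i-epenthesis): /k/ and /p/ form a stop–stop cluster, so [i] is inserted between them. /mokpurourirhuag/ → mokipurourirhuag.
Rule 3 (pre-rhotic lowering): /u/ is a high vowel immediately before /r/, so it lowers to [o]. /u/ is a high vowel immediately before /r/, so it lowers to [o]. /i/ is a high vowel immediately before /r/, so it lowers to [e]. /mokipurourirhuag/ → mokiporoorerhuag.
Rule 4 (final i-epenthesis): the form ends in the consonant /g/, so [i] is inserted word-finally. /mokiporoorerhuag/ → mokiporoorerhuagi.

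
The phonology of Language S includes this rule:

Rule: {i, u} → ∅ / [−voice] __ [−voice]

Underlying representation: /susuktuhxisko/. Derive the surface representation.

sskthxsko

/u/ is a high vowel flanked by voiceless consonants /s/ and /s/, so it deletes.
/u/ is a high vowel flanked by voiceless consonants /s/ and /k/, so it deletes.
/u/ is a high vowel flanked by voiceless consonants /t/ and /h/, so it deletes.
/i/ is a high vowel flanked by voiceless consonants /x/ and /s/, so it deletes.
Surface form: [sskthxsko].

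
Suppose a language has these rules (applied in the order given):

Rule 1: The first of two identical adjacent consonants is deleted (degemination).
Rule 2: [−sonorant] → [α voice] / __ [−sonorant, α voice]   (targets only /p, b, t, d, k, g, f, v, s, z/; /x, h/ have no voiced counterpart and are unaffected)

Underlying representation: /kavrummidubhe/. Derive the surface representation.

kavrumiduphe

Rule 1 (degemination): /mm/ is a geminate; the first /m/ deletes. /kavrummidubhe/ → kavrumidubhe.
Rule 2 (regressive voicing assimilation): /b/ precedes the voiceless obstruent /h/, so it devoices to [p] by assimilation. /kavrumidubhe/ → kavrumiduphe.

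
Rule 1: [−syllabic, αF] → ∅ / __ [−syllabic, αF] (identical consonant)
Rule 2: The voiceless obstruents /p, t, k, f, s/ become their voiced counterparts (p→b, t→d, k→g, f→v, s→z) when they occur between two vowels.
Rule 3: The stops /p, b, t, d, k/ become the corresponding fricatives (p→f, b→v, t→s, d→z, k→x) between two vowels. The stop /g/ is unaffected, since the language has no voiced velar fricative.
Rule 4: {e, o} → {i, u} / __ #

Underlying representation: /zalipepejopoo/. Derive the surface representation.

Rule 1 (degemination): no segment meets the environment; /zalipepejopoo/ is unchanged.
Rule 2 (intervocalic voicing): /p/ is a voiceless obstruent between vowels /i/ and /e/, so it voices to [b]. /p/ is a voiceless obstruent between vowels /e/ and /e/, so it voices to [b]. /p/ is a voiceless obstruent between vowels /o/ and /o/, so it voices to [b]. /zalipepejopoo/ → zalibebejoboo.
Rule 3 (intervocalic spirantization): /b/ is a stop between vowels /i/ and /e/, so it spirantizes to the fricative [v]. /b/ is a stop between vowels /e/ and /e/, so it spirantizes to the fricative [v]. /b/ is a stop between vowels /o/ and /o/, so it spirantizes to the fricative [v]. /zalibebejoboo/ → zalivevejovoo.
Rule 4 (final vowel raising): /o/ is a mid vowel in word-final position, so it raises to [u]. /zalivevejovoo/ → zalivevejovou.

zalivevejovou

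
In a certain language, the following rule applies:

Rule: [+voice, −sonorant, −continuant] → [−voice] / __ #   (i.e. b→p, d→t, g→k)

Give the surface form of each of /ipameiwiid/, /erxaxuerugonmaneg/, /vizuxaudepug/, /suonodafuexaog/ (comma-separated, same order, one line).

/ipameiwiid/: /d/ is a voiced stop in word-final position, so it devoices to [t]. → [ipameiwiit].
/erxaxuerugonmaneg/: /g/ is a voiced stop in word-final position, so it devoices to [k]. → [erxaxuerugonmanek].
/vizuxaudepug/: /g/ is a voiced stop in word-final position, so it devoices to [k]. → [vizuxaudepuk].
/suonodafuexaog/: /g/ is a voiced stop in word-final position, so it devoices to [k]. → [suonodafuexaok].

ipameiwiit, erxaxuerugonmanek, vizuxaudepuk, suonodafuexaok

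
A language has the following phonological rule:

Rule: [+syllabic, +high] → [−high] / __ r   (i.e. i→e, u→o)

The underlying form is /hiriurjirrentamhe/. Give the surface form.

heriorjerrentamhe

/i/ is a high vowel immediately before /r/, so it lowers to [e].
/u/ is a high vowel immediately before /r/, so it lowers to [o].
/i/ is a high vowel immediately before /r/, so it lowers to [e].
The other instance of /i/ does not occur in the required environment and remains unchanged.
Surface form: [heriorjerrentamhe].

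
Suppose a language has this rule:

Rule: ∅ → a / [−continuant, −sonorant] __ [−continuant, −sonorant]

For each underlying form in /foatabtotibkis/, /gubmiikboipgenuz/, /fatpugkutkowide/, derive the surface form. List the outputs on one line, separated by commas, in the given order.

/foatabtotibkis/: /b/ and /t/ form a stop–stop cluster, so [a] is inserted between them. /b/ and /k/ form a stop–stop cluster, so [a] is inserted between them. → [foatabatotibakis].
/gubmiikboipgenuz/: /k/ and /b/ form a stop–stop cluster, so [a] is inserted between them. /p/ and /g/ form a stop–stop cluster, so [a] is inserted between them. → [gubmiikaboipagenuz].
/fatpugkutkowide/: /t/ and /p/ form a stop–stop cluster, so [a] is inserted between them. /g/ and /k/ form a stop–stop cluster, so [a] is inserted between them. /t/ and /k/ form a stop–stop cluster, so [a] is inserted between them. → [fatapugakutakowide].

foatabatotibakis, gubmiikaboipagenuz, fatapugakutakowide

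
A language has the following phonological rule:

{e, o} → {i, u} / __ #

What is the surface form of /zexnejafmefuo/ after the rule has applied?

zexnejafmefuu

/o/ is a mid vowel in word-final position, so it raises to [u].
The other instances of /e/ do not occur in the required environment and remain unchanged.
Surface form: [zexnejafmefuu].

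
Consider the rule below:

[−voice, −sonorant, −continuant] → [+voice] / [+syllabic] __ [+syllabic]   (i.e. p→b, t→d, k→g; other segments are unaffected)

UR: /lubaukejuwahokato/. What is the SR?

/k/ is a voiceless stop between vowels /u/ and /e/, so it voices to [g].
/k/ is a voiceless stop between vowels /o/ and /a/, so it voices to [g].
/t/ is a voiceless stop between vowels /a/ and /o/, so it voices to [d].
Surface form: [lubaugejuwahogado].

lubaugejuwahogado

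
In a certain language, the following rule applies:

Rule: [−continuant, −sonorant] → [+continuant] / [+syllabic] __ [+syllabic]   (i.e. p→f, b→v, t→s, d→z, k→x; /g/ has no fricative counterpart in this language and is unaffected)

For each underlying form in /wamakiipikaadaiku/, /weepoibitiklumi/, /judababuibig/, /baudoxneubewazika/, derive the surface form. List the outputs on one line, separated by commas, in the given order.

wamaxiifixaazaixu, weefoivisiklumi, juzavavuivig, bauzoxneuvewazixa

/wamakiipikaadaiku/: /k/ is a stop between vowels /a/ and /i/, so it spirantizes to the fricative [x]. /p/ is a stop between vowels /i/ and /i/, so it spirantizes to the fricative [f]. /k/ is a stop between vowels /i/ and /a/, so it spirantizes to the fricative [x]. /d/ is a stop between vowels /a/ and /a/, so it spirantizes to the fricative [z]. /k/ is a stop between vowels /i/ and /u/, so it spirantizes to the fricative [x]. → [wamaxiifixaazaixu].
/weepoibitiklumi/: /p/ is a stop between vowels /e/ and /o/, so it spirantizes to the fricative [f]. /b/ is a stop between vowels /i/ and /i/, so it spirantizes to the fricative [v]. /t/ is a stop between vowels /i/ and /i/, so it spirantizes to the fricative [s]. → [weefoivisiklumi].
/judababuibig/: /d/ is a stop between vowels /u/ and /a/, so it spirantizes to the fricative [z]. /b/ is a stop between vowels /a/ and /a/, so it spirantizes to the fricative [v]. /b/ is a stop between vowels /a/ and /u/, so it spirantizes to the fricative [v]. /b/ is a stop between vowels /i/ and /i/, so it spirantizes to the fricative [v]. → [juzavavuivig].
/baudoxneubewazika/: /d/ is a stop between vowels /u/ and /o/, so it spirantizes to the fricative [z]. /b/ is a stop between vowels /u/ and /e/, so it spirantizes to the fricative [v]. /k/ is a stop between vowels /i/ and /a/, so it spirantizes to the fricative [x]. → [bauzoxneuvewazixa].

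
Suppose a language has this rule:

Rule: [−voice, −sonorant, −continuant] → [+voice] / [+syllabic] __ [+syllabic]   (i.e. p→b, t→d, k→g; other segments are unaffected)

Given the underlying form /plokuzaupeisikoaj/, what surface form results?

/k/ is a voiceless stop between vowels /o/ and /u/, so it voices to [g].
/p/ is a voiceless stop between vowels /u/ and /e/, so it voices to [b].
/k/ is a voiceless stop between vowels /i/ and /o/, so it voices to [g].
The other instance of /p/ does not occur in the required environment and remains unchanged.
Surface form: [ploguzaubeisigoaj].

ploguzaubeisigoaj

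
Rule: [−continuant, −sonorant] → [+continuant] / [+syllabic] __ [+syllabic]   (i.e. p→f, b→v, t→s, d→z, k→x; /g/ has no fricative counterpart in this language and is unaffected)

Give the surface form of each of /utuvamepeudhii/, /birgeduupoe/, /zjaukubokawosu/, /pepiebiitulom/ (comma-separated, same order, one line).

usuvamefeudhii, birgezuufoe, zjauxuvoxawosu, pefieviisulom

/utuvamepeudhii/: /t/ is a stop between vowels /u/ and /u/, so it spirantizes to the fricative [s]. /p/ is a stop between vowels /e/ and /e/, so it spirantizes to the fricative [f]. → [usuvamefeudhii].
/birgeduupoe/: /d/ is a stop between vowels /e/ and /u/, so it spirantizes to the fricative [z]. /p/ is a stop between vowels /u/ and /o/, so it spirantizes to the fricative [f]. → [birgezuufoe].
/zjaukubokawosu/: /k/ is a stop between vowels /u/ and /u/, so it spirantizes to the fricative [x]. /b/ is a stop between vowels /u/ and /o/, so it spirantizes to the fricative [v]. /k/ is a stop between vowels /o/ and /a/, so it spirantizes to the fricative [x]. → [zjauxuvoxawosu].
/pepiebiitulom/: /p/ is a stop between vowels /e/ and /i/, so it spirantizes to the fricative [f]. /b/ is a stop between vowels /e/ and /i/, so it spirantizes to the fricative [v]. /t/ is a stop between vowels /i/ and /u/, so it spirantizes to the fricative [s]. → [pefieviisulom].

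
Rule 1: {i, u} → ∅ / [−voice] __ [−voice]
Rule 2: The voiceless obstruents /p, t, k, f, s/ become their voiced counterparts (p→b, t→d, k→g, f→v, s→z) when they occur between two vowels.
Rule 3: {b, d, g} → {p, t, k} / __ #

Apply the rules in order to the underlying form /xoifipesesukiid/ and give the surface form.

xoifpezeskiit

Rule 1 (high vowel syncope): /i/ is a high vowel flanked by voiceless consonants /f/ and /p/, so it deletes. /u/ is a high vowel flanked by voiceless consonants /s/ and /k/, so it deletes. /xoifipesesukiid/ → xoifpeseskiid.
Rule 2 (intervocalic voicing): /s/ is a voiceless obstruent between vowels /e/ and /e/, so it voices to [z]. /xoifpeseskiid/ → xoifpezeskiid.
Rule 3 (final devoicing): /d/ is a voiced stop in word-final position, so it devoices to [t]. /xoifpezeskiid/ → xoifpezeskiit.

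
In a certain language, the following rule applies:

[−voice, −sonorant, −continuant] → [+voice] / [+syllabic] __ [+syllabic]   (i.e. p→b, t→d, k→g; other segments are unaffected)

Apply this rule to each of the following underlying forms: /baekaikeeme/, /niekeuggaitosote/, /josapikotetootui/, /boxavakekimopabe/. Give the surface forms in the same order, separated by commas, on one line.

/baekaikeeme/: /k/ is a voiceless stop between vowels /e/ and /a/, so it voices to [g]. /k/ is a voiceless stop between vowels /i/ and /e/, so it voices to [g]. → [baegaigeeme].
/niekeuggaitosote/: /k/ is a voiceless stop between vowels /e/ and /e/, so it voices to [g]. /t/ is a voiceless stop between vowels /i/ and /o/, so it voices to [d]. /t/ is a voiceless stop between vowels /o/ and /e/, so it voices to [d]. → [niegeuggaidosode].
/josapikotetootui/: /p/ is a voiceless stop between vowels /a/ and /i/, so it voices to [b]. /k/ is a voiceless stop between vowels /i/ and /o/, so it voices to [g]. /t/ is a voiceless stop between vowels /o/ and /e/, so it voices to [d]. /t/ is a voiceless stop between vowels /e/ and /o/, so it voices to [d]. /t/ is a voiceless stop between vowels /o/ and /u/, so it voices to [d]. → [josabigodedoodui].
/boxavakekimopabe/: /k/ is a voiceless stop between vowels /a/ and /e/, so it voices to [g]. /k/ is a voiceless stop between vowels /e/ and /i/, so it voices to [g]. /p/ is a voiceless stop between vowels /o/ and /a/, so it voices to [b]. → [boxavagegimobabe].

baegaigeeme, niegeuggaidosode, josabigodedoodui, boxavagegimobabe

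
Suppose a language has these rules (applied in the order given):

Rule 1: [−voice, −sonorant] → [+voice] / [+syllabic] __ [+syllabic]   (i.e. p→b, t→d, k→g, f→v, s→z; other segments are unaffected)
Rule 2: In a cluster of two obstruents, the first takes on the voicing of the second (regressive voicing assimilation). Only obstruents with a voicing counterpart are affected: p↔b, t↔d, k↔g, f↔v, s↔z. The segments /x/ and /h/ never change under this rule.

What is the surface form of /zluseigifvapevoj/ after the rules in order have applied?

zluzeigivvabevoj

Rule 1 (intervocalic voicing): /s/ is a voiceless obstruent between vowels /u/ and /e/, so it voices to [z]. /p/ is a voiceless obstruent between vowels /a/ and /e/, so it voices to [b]. /zluseigifvapevoj/ → zluzeigifvabevoj.
Rule 2 (regressive voicing assimilation): /f/ precedes the voiced obstruent /v/, so it voices to [v] by assimilation. /zluzeigifvabevoj/ → zluzeigivvabevoj.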